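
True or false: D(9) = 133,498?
False

Solution: Derangements of 9 elements: D(9) = (9-1)·[D(8) + D(7)] = 8·[14,833 + 1,854] = 133,496.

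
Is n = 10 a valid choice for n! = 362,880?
No

10! = 10·9! = 10·362,880 = 3,628,800, which does not equal 362,880.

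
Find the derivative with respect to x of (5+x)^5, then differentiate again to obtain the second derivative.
First derivative: 5(5+x)^{4}. Second derivative: 5·4·(5+x)^{3} = 20(5+x)^{3}.
Final answer: 20(5+x)^3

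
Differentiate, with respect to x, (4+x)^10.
10(4+x)^9

Explanation: Using the power rule: d/dx (4+x)^10 = 10(4+x)^{9}.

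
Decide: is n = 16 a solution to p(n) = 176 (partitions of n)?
No

Explanation: Pentagonal recurrence p(n) = p(n−1) + p(n−2) − p(n−5) − p(n−7) + …: p(16) = p(15) + p(14) − p(11) − p(9) + p(4) + p(1) = 176 + 135 − 56 − 30 + 5 + 1 = 231, which does not equal 176.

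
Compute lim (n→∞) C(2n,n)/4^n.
0

Explanation: C(2n,n) ~ 4^n/√(πn), so C(2n,n)/4^n ~ 1/√(πn) → 0.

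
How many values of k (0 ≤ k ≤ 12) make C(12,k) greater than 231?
5

Solution: Row 12 is unimodal and symmetric about k=12/2. C(12,3)=220 ≤ 231; C(12,4)=495 > 231; by symmetry C(12,k) > 231 for k = 4..8. That's 8 - 4 + 1 = 5 values.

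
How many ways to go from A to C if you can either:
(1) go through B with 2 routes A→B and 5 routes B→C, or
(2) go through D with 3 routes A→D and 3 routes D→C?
Route via B: 2×5=10. Route via D: 3×3=9. Total: 19.
Final answer: 19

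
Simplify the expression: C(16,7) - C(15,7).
5,005

C(16,7) - C(15,7) = C(15,6) = 5,005.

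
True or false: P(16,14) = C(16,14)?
P(16,14) = 10,461,394,944,000 and C(16,14) = 120; P(n,r) = r! × C(n,r) so P > C whenever r ≥ 2.
Final answer: False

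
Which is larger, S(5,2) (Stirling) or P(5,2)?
P(5,2)

Working:
S(5,2) = 2·S(4,2) + S(4,1) = 2·7 + 1 = 15; P(5,2) = 20.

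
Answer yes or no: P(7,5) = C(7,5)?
P(7,5) = 2,520 but C(7,5) = 21; they differ by a factor of 5! = 120, so the statement does not hold.
Final answer: No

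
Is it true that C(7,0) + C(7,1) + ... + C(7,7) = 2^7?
True
Binomial theorem with x = y = 1: Σ C(7,i) = (1+1)^7 = 2^7 = 128. The statement holds.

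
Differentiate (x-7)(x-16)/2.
(2x - 23)/2

Working:
d/dx[(x-7)(x-16)] = (x-16) + (x-7) = 2x - 23. Dividing by 2 gives (2x - 23)/2.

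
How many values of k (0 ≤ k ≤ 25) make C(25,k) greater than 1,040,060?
10

Solution: Row 25 is unimodal and symmetric about k=25/2. C(25,7)=480,700 ≤ 1,040,060; C(25,8)=1,081,575 > 1,040,060; by symmetry C(25,k) > 1,040,060 for k = 8..17. That's 17 - 8 + 1 = 10 values.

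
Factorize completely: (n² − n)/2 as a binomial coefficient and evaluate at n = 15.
(n² − n)/2 = n(n−1)/2 = C(n,2). At n = 15: C(15,2) = 105.

Answer: C(n,2); C(15,2) = 105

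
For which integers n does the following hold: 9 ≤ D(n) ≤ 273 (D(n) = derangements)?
4, 5, 6

Using D(n) = (n−1)[D(n−1) + D(n−2)] with D(1)=0, D(2)=1: D(3)=2; D(4)=9; D(5)=44; D(6)=265; D(7)=1,854. So valid n = 4, 5, 6.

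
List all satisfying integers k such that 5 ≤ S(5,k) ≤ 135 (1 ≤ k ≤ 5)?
S(5,1)=1; S(5,2)=15; S(5,3)=25; S(5,4)=10; S(5,5)=1. So valid k = 2, 3, 4.
Final answer: 2, 3, 4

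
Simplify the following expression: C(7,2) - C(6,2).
6

Solution: C(7,2) - C(6,2) = C(6,1) = 6.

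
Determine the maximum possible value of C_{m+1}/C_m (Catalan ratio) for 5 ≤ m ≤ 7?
10/3

Working:
C_{m+1}/C_m = 2(2m+1)/(m+2), which increases with m. Maximum at m = 7: 2·15/9 = 10/3.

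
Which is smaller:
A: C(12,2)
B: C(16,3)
A

A=C(12,2)=66, B=C(16,3)=560.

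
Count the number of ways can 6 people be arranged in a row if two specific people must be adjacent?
240
Treat pair as unit: (6-1)! arrangements × 2 internal orders = 240.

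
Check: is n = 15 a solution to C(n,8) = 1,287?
No
C(15,8) = 15·14·13·12·11·10·9·8/8! = 259,459,200/40,320 = 6,435, which does not equal 1,287.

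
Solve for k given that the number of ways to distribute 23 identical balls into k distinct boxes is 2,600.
4

Solution: Stars and bars: the count is C(23+k−1, k−1), increasing in k. k=2: C(24,1) = 24, k=3: C(25,2) = 300, k=4: C(26,3) = 2,600 ✓. So k = 4.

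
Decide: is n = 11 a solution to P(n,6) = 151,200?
No

Solution: P(11,6) = 11·10·9·8·7·6 = 332,640, which does not equal 151,200.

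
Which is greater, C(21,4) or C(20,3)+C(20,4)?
Equal

Working:
By Pascal's identity: C(21,4) = C(20,3)+C(20,4) = 5,985. Equal.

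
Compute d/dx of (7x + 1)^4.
Chain rule: 4(7x+1)^{3} × 7 = 28(7x+1)^{3}.

Answer: 28(7x + 1)^3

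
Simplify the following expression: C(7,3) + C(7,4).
70

Solution: By Pascal's identity: C(8,4) = 70.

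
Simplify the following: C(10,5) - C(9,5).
126

Solution: C(10,5) - C(9,5) = C(9,4) = 126.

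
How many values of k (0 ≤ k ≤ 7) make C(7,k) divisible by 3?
Checking C(7,k) mod 3 for k = 0..7: divisible at k = 2, 5. That's 2 values.

Answer: 2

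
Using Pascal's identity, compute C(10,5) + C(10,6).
462

Working:
C(10,5) + C(10,6) = C(11,6) = 462.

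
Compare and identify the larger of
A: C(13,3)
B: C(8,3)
A

Reasoning: A=C(13,3)=286, B=C(8,3)=56.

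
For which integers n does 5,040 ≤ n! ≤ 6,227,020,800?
7, 8, 9, 10, 11, 12, 13

Solution: n! is strictly increasing; 7! = 5,040 and 13! = 6,227,020,800, so valid n = 7, 8, 9, 10, 11, 12, 13.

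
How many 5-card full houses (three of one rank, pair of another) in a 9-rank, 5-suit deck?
7,200

Reasoning: Triple rank: 9. Triple suits: C(5,3)=10. Pair rank: 8. Pair suits: C(5,2)=10. Total: 7,200.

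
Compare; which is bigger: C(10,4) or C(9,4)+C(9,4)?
C(9,4)+C(9,4)
C(10,4)=210; C(9,4)+C(9,4)=126+126=252.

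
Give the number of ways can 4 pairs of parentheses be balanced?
Using the Catalan number formula: C_n = C(2n, n) / (n+1)
C_4 = C(8, 4) / (4+1)
     = 70 / 5
     = 14

Answer: 14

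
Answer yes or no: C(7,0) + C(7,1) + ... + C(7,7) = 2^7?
Yes

Binomial theorem with x = y = 1: Σ C(7,i) = (1+1)^7 = 2^7 = 128. The statement holds.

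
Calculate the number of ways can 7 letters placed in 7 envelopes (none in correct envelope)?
1,854
Using D(n) = (n-1)[D(n-1) + D(n-2)]:
D(7) = (7-1) × [D(6) + D(5)]
      = 6 × [265 + 44]
      = 6 × 309
      = 1,854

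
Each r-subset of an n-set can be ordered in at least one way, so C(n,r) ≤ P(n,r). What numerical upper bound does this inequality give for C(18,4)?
P(18,4) = 18·17·16·15 = 73,440, so C(18,4) ≤ 73,440. (The bound is loose by a factor of 4! = 24: C(18,4) = 73,440/24 = 3,060.)
Final answer: 73,440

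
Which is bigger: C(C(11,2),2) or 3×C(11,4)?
C(C(11,2),2)

C(C(11,2),2)=1,485, 3×C(11,4)=990.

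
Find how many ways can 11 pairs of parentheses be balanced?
Using the Catalan number formula: C_n = C(2n, n) / (n+1)
C_11 = C(22, 11) / (11+1)
     = 705432 / 12
     = 58,786
Final answer: 58,786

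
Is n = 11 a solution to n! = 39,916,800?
Yes

Reasoning: 11! = 11·10! = 11·3,628,800 = 39,916,800, which equals 39,916,800.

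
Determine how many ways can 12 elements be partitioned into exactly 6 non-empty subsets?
1,323,652

Explanation: This equals S(12,6), the Stirling number of the 2nd kind.
Using the Stirling recurrence: S(n,k) = k·S(n-1,k) + S(n-1,k-1)
S(12,6) = 6·S(11,6) + S(11,5)
         = 6·179487 + 246730
         = 1076922 + 246730
         = 1,323,652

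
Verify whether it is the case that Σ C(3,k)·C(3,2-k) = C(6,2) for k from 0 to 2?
Vandermonde's identity gives C(6,2) = 15; RHS C(6,2) = 15.
Final answer: True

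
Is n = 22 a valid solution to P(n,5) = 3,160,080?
P(22,5) = 22·21·20·19·18 = 3,160,080, which equals 3,160,080.

Answer: Yes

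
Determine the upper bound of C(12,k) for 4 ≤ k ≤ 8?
924

Working:
C(12,k) is maximised at the centre of the row: C(12,6) = 924.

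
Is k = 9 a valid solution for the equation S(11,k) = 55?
No

Reasoning: S(11,9) = 9·S(10,9) + S(10,8) = 9·45 + 750 = 1,155, which does not equal 55.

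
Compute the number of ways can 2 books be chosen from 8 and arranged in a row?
56

Working:
P(8,2) = 8!/(8-2)! = 56.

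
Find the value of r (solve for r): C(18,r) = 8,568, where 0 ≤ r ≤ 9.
C(18,r) is increasing for 0 ≤ r ≤ 9. Stepping up (C(18,r+1) = C(18,r)·(18−r)/(r+1)): C(18,1) = 18, C(18,2) = 153, C(18,3) = 816, C(18,4) = 3,060, C(18,5) = 8,568 ✓. So r = 5.

Answer: 5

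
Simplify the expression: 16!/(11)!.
524,160

Reasoning: This equals 16×15×...×12 = 524,160.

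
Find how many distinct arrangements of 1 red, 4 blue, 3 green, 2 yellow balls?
12,600

Reasoning: Multinomial: 10!/(1! × 4! × 3! × 2!) = 12,600.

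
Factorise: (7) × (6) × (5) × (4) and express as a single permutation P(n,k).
Product of 4 consecutive descending integers starting at 7: P(7,4) = 7!/3! = 840.

Answer: P(7,4) = 7!/(3)!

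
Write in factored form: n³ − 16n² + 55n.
n(n − 5)(n − 11)

Working:
n³ − 16n² + 55n = n(n² − 16n + 55) = n(n − 5)(n − 11).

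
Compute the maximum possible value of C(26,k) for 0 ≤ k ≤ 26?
10,400,600

Explanation: Maximum at k = 13: C(26,13) = 10,400,600.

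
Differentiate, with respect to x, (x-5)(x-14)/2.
d/dx[(x-5)(x-14)] = (x-14) + (x-5) = 2x - 19. Dividing by 2 gives (2x - 19)/2.

Answer: (2x - 19)/2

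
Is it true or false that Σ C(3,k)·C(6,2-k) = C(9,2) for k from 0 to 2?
True

Working:
Vandermonde's identity gives C(9,2) = 36; RHS C(9,2) = 36.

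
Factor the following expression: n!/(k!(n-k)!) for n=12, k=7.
C(12,7) = 792

This is the binomial coefficient C(12,7) = 792.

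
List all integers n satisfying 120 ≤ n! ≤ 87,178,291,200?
n! is strictly increasing; 5! = 120 and 14! = 87,178,291,200, so valid n = 5, 6, 7, 8, 9, 10, 11, 12, 13, 14.

Answer: 5, 6, 7, 8, 9, 10, 11, 12, 13, 14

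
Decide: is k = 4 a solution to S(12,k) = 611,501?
Yes

Solution: S(12,4) = 4·S(11,4) + S(11,3) = 4·145,750 + 28,501 = 611,501, which equals 611,501.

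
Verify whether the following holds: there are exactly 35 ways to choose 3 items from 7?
True

Working:
C(7,3) = 35.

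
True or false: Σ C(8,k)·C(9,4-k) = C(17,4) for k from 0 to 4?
True
Vandermonde's identity gives C(17,4) = 2,380; RHS C(17,4) = 2,380.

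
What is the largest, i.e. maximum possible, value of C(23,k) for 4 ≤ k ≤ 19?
1,352,078

Solution: C(23,k) is maximised at the centre of the row: C(23,11) = 1,352,078.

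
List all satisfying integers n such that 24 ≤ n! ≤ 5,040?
4, 5, 6, 7

Working:
n! is strictly increasing; 4! = 24 and 7! = 5,040, so valid n = 4, 5, 6, 7.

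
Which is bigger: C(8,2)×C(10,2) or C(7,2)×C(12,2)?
C(7,2)×C(12,2)
C(8,2)×C(10,2)=1,260, C(7,2)×C(12,2)=1,386.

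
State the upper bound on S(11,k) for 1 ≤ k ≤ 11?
246,730
Row S(11,k) for k = 1..11 (via S(n,k) = k·S(n−1,k) + S(n−1,k−1)): 1, 1,023, 28,501, 145,750, 246,730, 179,487, 63,987, 11,880, 1,155, 55, 1. The row is unimodal; maximum at k = 5: 246,730.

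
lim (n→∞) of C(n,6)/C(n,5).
C(n,6)/C(n,5) = (n-5)/6 → ∞ as n → ∞.
Final answer: ∞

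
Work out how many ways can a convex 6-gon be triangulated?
14
Using the Catalan number formula: C_n = C(2n, n) / (n+1)
C_4 = C(8, 4) / (4+1)
     = 70 / 5
     = 14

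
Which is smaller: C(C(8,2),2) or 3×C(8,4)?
C(C(8,2),2)=378, 3×C(8,4)=210.

Answer: 3×C(8,4)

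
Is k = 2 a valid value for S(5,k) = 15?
S(5,2) = 2·S(4,2) + S(4,1) = 2·7 + 1 = 15, which equals 15.

Answer: Yes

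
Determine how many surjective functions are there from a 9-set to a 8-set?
1,451,520

Reasoning: Onto functions = 8! × S(9,8)
First compute S(9,8) via recurrence:
Using the Stirling recurrence: S(n,k) = k·S(n-1,k) + S(n-1,k-1)
S(9,8) = 8·S(8,8) + S(8,7)
         = 8·1 + 28
         = 8 + 28
         = 36
Then: 40320 × 36 = 1,451,520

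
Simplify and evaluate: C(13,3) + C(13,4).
1,001

Reasoning: By Pascal's identity: C(14,4) = 1,001.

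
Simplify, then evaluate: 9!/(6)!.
This equals 9×8×7 = 504.
Final answer: 504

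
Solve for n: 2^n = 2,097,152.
21

2,097,152 = 1,024 × 1,024 × 2 = 2^10 × 2^10 × 2^1 = 2^21, so n = 21.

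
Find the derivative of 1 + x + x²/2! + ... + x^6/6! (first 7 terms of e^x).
1 + x + x²/2! + ... + x^5/5!

Differentiating term by term gives the first 6 terms of e^x.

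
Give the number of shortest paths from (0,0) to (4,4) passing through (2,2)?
36

Working:
To (2,2): C(4,2)=6. From there: C(4,2)=6. Total: 36.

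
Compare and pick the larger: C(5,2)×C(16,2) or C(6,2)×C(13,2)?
C(5,2)×C(16,2)

Reasoning: C(5,2)×C(16,2)=1,200, C(6,2)×C(13,2)=1,170.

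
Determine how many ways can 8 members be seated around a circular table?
Circular arrangements: (8-1)! = 5,040.

Answer: 5,040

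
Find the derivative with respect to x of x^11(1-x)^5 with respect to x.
Product rule: 11x^{10}(1-x)^{5} + x^11·(-5)(1-x)^{4}.

Answer: 11x^10(1-x)^5 - 5x^11(1-x)^4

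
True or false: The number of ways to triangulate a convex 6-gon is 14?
True

Triangulations of a convex 6-gon are counted by the Catalan number C_4: C_4 = C(8,4)/(4+1) = 70/5 = 14.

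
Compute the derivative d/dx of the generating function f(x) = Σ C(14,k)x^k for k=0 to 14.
Σ k·C(14,k)x^(k-1) for k=1 to 14

Reasoning: Term-by-term differentiation gives Σ k·C(14,k)x^{k-1} for k=1 to 14.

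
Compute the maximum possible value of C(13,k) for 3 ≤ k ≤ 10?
1,716

C(13,k) is maximised at the centre of the row: C(13,6) = 1,716.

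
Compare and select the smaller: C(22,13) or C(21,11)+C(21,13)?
C(22,13)

Working:
C(22,13)=497,420; C(21,11)+C(21,13)=352,716+203,490=556,206.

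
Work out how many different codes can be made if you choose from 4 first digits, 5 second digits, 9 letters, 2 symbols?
360

Working:
By the multiplication principle: 4 × 5 × 9 × 2 = 360.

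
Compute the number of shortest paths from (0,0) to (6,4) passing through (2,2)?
90

To (2,2): C(4,2)=6. From there: C(6,4)=15. Total: 90.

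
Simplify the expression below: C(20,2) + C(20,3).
1,330

By Pascal's identity: C(21,3) = 1,330.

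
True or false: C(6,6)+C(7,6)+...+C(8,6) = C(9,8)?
Hockey stick identity gives Σ = C(9,7) = 36; RHS C(9,8) = 9.

Answer: False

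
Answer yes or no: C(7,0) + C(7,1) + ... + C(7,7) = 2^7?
Yes

Binomial theorem with x = y = 1: Σ C(7,i) = (1+1)^7 = 2^7 = 128. The statement holds.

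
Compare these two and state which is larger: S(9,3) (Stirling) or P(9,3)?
S(9,3) = 3·S(8,3) + S(8,2) = 3·966 + 127 = 3,025; P(9,3) = 504.
Final answer: S(9,3)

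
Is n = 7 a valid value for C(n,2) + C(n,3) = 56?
C(7,2) + C(7,3) = 21 + 35 = 56, which equals 56.

Answer: Yes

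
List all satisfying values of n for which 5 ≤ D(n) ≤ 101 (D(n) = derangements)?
4, 5
Using D(n) = (n−1)[D(n−1) + D(n−2)] with D(1)=0, D(2)=1: D(3)=2; D(4)=9; D(5)=44; D(6)=265. So valid n = 4, 5.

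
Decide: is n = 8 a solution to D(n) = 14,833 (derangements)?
Yes

Working:
D(8) = (8-1)·[D(7) + D(6)] = 7·[1,854 + 265] = 14,833, which equals 14,833.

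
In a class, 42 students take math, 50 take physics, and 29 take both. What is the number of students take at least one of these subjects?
63

|A∪B| = |A|+|B|-|A∩B| = 42+50-29 = 63.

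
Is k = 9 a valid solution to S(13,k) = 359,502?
Yes

Explanation: S(13,9) = 9·S(12,9) + S(12,8) = 9·22,275 + 159,027 = 359,502, which equals 359,502.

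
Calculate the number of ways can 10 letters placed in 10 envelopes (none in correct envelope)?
1,334,961

Reasoning: Using D(n) = (n-1)[D(n-1) + D(n-2)]:
D(10) = (10-1) × [D(9) + D(8)]
      = 9 × [133496 + 14833]
      = 9 × 148329
      = 1,334,961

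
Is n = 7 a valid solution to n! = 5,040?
7! = 7·6! = 7·720 = 5,040, which equals 5,040.

Answer: Yes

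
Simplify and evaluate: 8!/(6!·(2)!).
This is C(8,6) = 28.

Answer: 28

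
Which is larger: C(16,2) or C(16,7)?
C(16,7)
C(16,2)=120, C(16,7)=11,440.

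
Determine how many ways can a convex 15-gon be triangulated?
742,900

Using the Catalan number formula: C_n = C(2n, n) / (n+1)
C_13 = C(26, 13) / (13+1)
     = 10400600 / 14
     = 742,900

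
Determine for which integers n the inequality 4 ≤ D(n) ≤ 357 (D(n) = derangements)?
4, 5, 6

Using D(n) = (n−1)[D(n−1) + D(n−2)] with D(1)=0, D(2)=1: D(3)=2; D(4)=9; D(5)=44; D(6)=265; D(7)=1,854. So valid n = 4, 5, 6.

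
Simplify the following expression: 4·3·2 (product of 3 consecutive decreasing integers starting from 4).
24

Working:
This is P(4,3) = 4!/(1)! = 24.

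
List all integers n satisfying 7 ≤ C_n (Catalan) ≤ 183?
4, 5, 6

C_3=5; C_4=14; C_5=42; C_6=132; C_7=429. So valid n = 4, 5, 6.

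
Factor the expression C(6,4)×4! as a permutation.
C(6,4)×4! = [6!/(4!(2)!)]×4! = 6!/(2)! = P(6,4) = 360.

Answer: P(6,4)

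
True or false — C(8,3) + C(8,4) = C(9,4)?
Pascal's identity: LHS = 56 + 70 = 126; RHS = C(9,4) = 126. Both sides agree, so the statement holds.

Answer: True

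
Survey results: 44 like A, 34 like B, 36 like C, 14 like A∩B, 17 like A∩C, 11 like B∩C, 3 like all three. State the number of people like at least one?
75

Working:
|A∪B∪C| = 44+34+36-14-17-11+3 = 75.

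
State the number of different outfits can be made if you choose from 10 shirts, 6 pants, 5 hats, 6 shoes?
1,800

By the multiplication principle: 10 × 6 × 5 × 6 = 1,800.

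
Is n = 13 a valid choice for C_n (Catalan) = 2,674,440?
No

Explanation: C_13 = C(26,13)/(13+1) = 10,400,600/14 = 742,900, which does not equal 2,674,440.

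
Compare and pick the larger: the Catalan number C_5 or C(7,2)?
C_5

Reasoning: C_5 = C(10,5)/(5+1) = 252/6 = 42; C(7,2) = 21.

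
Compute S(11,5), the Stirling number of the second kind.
Using the Stirling recurrence: S(n,k) = k·S(n-1,k) + S(n-1,k-1)
S(11,5) = 5·S(10,5) + S(10,4)
         = 5·42525 + 34105
         = 212625 + 34105
         = 246,730

Answer: 246,730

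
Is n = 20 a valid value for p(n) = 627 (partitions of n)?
Pentagonal recurrence p(n) = p(n−1) + p(n−2) − p(n−5) − p(n−7) + …: p(20) = p(19) + p(18) − p(15) − p(13) + p(8) + p(5) = 490 + 385 − 176 − 101 + 22 + 7 = 627, which equals 627.

Answer: Yes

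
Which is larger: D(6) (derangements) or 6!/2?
D(6) = (6-1)·[D(5) + D(4)] = 5·[44 + 9] = 265; 6!/2 = 720/2 = 360.
Final answer: 6!/2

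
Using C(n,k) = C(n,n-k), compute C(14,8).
C(14,8) = C(14,6) = 3,003.

Answer: 3,003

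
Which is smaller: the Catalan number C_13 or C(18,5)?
C_13 = C(26,13)/(13+1) = 10,400,600/14 = 742,900; C(18,5) = 8,568.
Final answer: C(18,5)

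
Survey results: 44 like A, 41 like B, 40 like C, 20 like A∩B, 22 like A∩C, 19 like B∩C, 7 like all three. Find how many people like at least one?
71
|A∪B∪C| = 44+41+40-20-22-19+7 = 71.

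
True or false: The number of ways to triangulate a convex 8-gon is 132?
True

Reasoning: Triangulations of a convex 8-gon are counted by the Catalan number C_6: C_6 = C(12,6)/(6+1) = 924/7 = 132.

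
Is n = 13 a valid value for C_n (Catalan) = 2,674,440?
No

Reasoning: C_13 = C(26,13)/(13+1) = 10,400,600/14 = 742,900, which does not equal 2,674,440.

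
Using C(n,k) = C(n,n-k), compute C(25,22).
2,300
C(25,22) = C(25,3) = 2,300.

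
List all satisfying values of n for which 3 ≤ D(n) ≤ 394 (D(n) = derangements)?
Using D(n) = (n−1)[D(n−1) + D(n−2)] with D(1)=0, D(2)=1: D(3)=2; D(4)=9; D(5)=44; D(6)=265; D(7)=1,854. So valid n = 4, 5, 6.
Final answer: 4, 5, 6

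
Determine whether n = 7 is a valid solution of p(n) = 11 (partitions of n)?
No

Working:
Pentagonal recurrence p(n) = p(n−1) + p(n−2) − p(n−5) − p(n−7) + …: p(7) = p(6) + p(5) − p(2) − p(0) = 11 + 7 − 2 − 1 = 15, which does not equal 11.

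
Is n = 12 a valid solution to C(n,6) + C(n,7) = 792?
No

Explanation: C(12,6) + C(12,7) = 924 + 792 = 1,716, which does not equal 792.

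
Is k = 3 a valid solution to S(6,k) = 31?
S(6,3) = 3·S(5,3) + S(5,2) = 3·25 + 15 = 90, which does not equal 31.
Final answer: No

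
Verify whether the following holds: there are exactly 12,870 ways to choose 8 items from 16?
True

Working:
C(16,8) = 12,870.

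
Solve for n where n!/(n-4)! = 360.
6
n!/(n-4)! = n×(n-1)×(n-2)×(n-3), a product of 4 consecutive integers ≈ (n−1.5)^4. 360^(1/4) + 1.5 ≈ 5.9; check n = 6: 6×5×4×3 = 360 ✓. So n = 6.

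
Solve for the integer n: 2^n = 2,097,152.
21

Working:
2,097,152 = 1,024 × 1,024 × 2 = 2^10 × 2^10 × 2^1 = 2^21, so n = 21.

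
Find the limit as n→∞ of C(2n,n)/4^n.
C(2n,n) ~ 4^n/√(πn), so C(2n,n)/4^n ~ 1/√(πn) → 0.
Final answer: 0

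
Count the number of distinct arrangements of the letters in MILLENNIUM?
226,800

Working:
Word has 10 letters (M=2, I=2, L=2, E=1, N=2, U=1). Arrangements: 10!/Π(k!) = 226,800.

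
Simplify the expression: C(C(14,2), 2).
4,095

Reasoning: C(14,2) = 91, then C(91, 2) = 4,095.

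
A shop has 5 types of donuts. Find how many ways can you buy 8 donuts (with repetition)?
495
Stars and bars: C(8+5-1, 8) = C(12, 8) = 495.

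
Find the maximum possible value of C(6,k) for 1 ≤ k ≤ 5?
C(6,k) is maximised at the centre of the row: C(6,3) = 20.

Answer: 20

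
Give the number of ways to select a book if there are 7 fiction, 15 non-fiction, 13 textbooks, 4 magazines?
39

Working:
By the addition principle: 7 + 15 + 13 + 4 = 39.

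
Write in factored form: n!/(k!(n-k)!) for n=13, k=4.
C(13,4) = 715

Working:
This is the binomial coefficient C(13,4) = 715.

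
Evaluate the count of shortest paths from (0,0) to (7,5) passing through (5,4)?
378
To (5,4): C(9,5)=126. From there: C(3,2)=3. Total: 378.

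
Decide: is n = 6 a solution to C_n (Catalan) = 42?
C_6 = C(12,6)/(6+1) = 924/7 = 132, which does not equal 42.

Answer: No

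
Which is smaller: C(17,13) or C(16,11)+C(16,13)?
C(17,13)

Explanation: C(17,13)=2,380; C(16,11)+C(16,13)=4,368+560=4,928.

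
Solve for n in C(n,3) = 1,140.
20
C(n,3) = n(n−1)(n−2)/3! is increasing in n, and n(n−1)(n−2) = 3!·1,140 = 6,840 ≈ (n−1)^3 gives n ≈ 20.0. Check: C(18,3) = 816, C(19,3) = 969, C(20,3) = 1,140 ✓. So n = 20.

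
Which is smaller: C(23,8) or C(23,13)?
C(23,8)
C(23,8)=490,314, C(23,13)=1,144,066.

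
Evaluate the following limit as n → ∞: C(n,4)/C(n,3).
C(n,4)/C(n,3) = (n-3)/4 → ∞ as n → ∞.

Answer: ∞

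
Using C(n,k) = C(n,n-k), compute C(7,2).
21

Explanation: C(7,2) = C(7,5) = 21.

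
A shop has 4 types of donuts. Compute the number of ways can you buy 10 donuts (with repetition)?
286

Explanation: Stars and bars: C(10+4-1, 10) = C(13, 10) = 286.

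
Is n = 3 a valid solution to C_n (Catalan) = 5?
Yes

Reasoning: C_3 = C(6,3)/(3+1) = 20/4 = 5, which equals 5.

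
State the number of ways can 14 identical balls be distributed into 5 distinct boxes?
3,060

Working:
C(14+5-1, 5-1) = C(18, 4) = 3,060.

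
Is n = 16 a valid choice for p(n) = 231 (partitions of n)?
Yes
Pentagonal recurrence p(n) = p(n−1) + p(n−2) − p(n−5) − p(n−7) + …: p(16) = p(15) + p(14) − p(11) − p(9) + p(4) + p(1) = 176 + 135 − 56 − 30 + 5 + 1 = 231, which equals 231.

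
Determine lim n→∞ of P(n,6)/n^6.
1

Working:
P(n,6) = n(n-1)···(n-5) ≈ n^6 for large n. Limit = 1.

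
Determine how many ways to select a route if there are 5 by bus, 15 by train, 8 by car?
28

Reasoning: By the addition principle: 5 + 15 + 8 = 28.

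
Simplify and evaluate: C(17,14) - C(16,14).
C(17,14) - C(16,14) = C(16,13) = 560.

Answer: 560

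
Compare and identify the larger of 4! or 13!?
13!

Working:
4!=24, 13!=6,227,020,800. 13! > 4!.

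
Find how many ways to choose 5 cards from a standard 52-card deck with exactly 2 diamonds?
712,842

Explanation: 13 diamonds and 39 non-diamonds: C(13,2) × C(39,3) = 78 × 9139 = 712,842.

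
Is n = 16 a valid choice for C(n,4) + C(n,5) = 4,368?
No

Reasoning: C(16,4) + C(16,5) = 1,820 + 4,368 = 6,188, which does not equal 4,368.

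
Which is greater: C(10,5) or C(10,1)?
C(10,5)

Reasoning: C(10,5)=252, C(10,1)=10.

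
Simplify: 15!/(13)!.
210

Working:
This equals 15×14 = 210.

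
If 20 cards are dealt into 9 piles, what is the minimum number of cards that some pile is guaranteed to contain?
3

Working:
Pigeonhole: ⌈20/9⌉ = 3.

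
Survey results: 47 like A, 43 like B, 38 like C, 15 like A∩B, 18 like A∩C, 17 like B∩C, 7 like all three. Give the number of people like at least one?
85

Explanation: |A∪B∪C| = 47+43+38-15-18-17+7 = 85.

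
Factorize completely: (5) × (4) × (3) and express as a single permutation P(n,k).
P(5,3) = 5!/(2)!

Product of 3 consecutive descending integers starting at 5: P(5,3) = 5!/2! = 60.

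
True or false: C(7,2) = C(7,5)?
Symmetry C(n,k) = C(n,n-k): C(7,2) = 21 and C(7,5) = 21. Both sides agree, so the statement holds.
Final answer: True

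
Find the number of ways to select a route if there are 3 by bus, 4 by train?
7

By the addition principle: 3 + 4 = 7.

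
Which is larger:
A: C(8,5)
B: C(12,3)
A=C(8,5)=56, B=C(12,3)=220.
Final answer: B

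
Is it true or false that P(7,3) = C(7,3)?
False

P(7,3) = 210 but C(7,3) = 35; they differ by a factor of 3! = 6, so the statement does not hold.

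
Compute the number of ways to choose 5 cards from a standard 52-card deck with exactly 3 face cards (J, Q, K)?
12 face cards and 40 non-face cards: C(12,3) × C(40,2) = 220 × 780 = 171,600.
Final answer: 171,600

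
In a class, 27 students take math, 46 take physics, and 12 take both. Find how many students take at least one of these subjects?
|A∪B| = |A|+|B|-|A∩B| = 27+46-12 = 61.

Answer: 61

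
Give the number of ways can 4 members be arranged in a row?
24

Reasoning: Arrangements of 4 distinct objects: 4! = 24.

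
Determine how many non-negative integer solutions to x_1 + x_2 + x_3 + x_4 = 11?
364

Reasoning: C(11+4-1, 4-1) = 364.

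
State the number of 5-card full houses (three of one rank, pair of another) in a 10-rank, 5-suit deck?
Triple rank: 10. Triple suits: C(5,3)=10. Pair rank: 9. Pair suits: C(5,2)=10. Total: 9,000.
Final answer: 9,000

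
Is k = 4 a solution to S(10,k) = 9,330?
No

Solution: S(10,4) = 4·S(9,4) + S(9,3) = 4·7,770 + 3,025 = 34,105, which does not equal 9,330.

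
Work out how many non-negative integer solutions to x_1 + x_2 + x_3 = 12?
C(12+3-1, 3-1) = 91.

Answer: 91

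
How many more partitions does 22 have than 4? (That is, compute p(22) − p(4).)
997

Working:
Pentagonal recurrence p(n) = p(n−1) + p(n−2) − p(n−5) − p(n−7) + …: p(22) = p(21) + p(20) − p(17) − p(15) + p(10) + p(7) − p(0) = 792 + 627 − 297 − 176 + 42 + 15 − 1 = 1,002.
p(4) = p(3) + p(2) = 3 + 2 = 5.
Difference = 1,002 − 5 = 997.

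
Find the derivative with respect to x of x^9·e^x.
(9x^8 + x^9)e^x

Reasoning: Product rule: d/dx[x^9]·e^x + x^9·d/dx[e^x] = 9x^{8}e^x + x^9e^x.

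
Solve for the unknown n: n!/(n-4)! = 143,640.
21

Explanation: n!/(n-4)! = n×(n-1)×(n-2)×(n-3), a product of 4 consecutive integers ≈ (n−1.5)^4. 143,640^(1/4) + 1.5 ≈ 21.0; check n = 21: 21×20×19×18 = 143,640 ✓. So n = 21.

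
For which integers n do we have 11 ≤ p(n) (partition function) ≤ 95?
6, 7, 8, 9, 10, 11, 12

Solution: Tabulating p(n) via p(n) = p(n−1) + p(n−2) − p(n−5) − p(n−7) + …: p(5)=7; p(6)=11; p(7)=15; p(8)=22; p(9)=30; p(10)=42; p(11)=56; p(12)=77; p(13)=101. So valid n = 6, 7, 8, 9, 10, 11, 12.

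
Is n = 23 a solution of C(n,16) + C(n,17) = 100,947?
C(23,16) + C(23,17) = 245,157 + 100,947 = 346,104, which does not equal 100,947.

Answer: No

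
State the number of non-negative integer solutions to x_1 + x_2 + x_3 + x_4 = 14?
680

Reasoning: C(14+4-1, 4-1) = 680.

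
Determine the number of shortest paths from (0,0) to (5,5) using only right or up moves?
Choose 5 rights from 10 moves: C(10,5) = 252.

Answer: 252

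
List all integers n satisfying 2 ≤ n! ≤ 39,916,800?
2, 3, 4, 5, 6, 7, 8, 9, 10, 11

Explanation: n! is strictly increasing; 2! = 2 and 11! = 39,916,800, so valid n = 2, 3, 4, 5, 6, 7, 8, 9, 10, 11.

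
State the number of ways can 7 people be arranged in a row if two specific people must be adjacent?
Treat pair as unit: (7-1)! arrangements × 2 internal orders = 1,440.
Final answer: 1,440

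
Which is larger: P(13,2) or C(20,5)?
C(20,5)

Explanation: P(13,2)=156, C(20,5)=15,504.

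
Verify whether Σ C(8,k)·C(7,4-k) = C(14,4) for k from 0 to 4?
False

Solution: Vandermonde's identity gives C(15,4) = 1,365; RHS C(14,4) = 1,001.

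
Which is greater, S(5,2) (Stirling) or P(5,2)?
P(5,2)
S(5,2) = 2·S(4,2) + S(4,1) = 2·7 + 1 = 15; P(5,2) = 20.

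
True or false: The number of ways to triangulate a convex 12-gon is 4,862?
False

Reasoning: Triangulations of a convex 12-gon are counted by the Catalan number C_10: C_10 = C(20,10)/(10+1) = 184,756/11 = 16,796.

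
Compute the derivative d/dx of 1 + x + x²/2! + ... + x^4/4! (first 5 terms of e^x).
1 + x + x²/2! + ... + x^3/3!

Differentiating term by term gives the first 4 terms of e^x.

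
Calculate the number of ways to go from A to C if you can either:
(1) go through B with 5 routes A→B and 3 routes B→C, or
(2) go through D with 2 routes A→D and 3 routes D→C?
Route via B: 5×3=15. Route via D: 2×3=6. Total: 21.

Answer: 21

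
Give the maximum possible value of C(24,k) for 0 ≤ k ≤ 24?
Maximum at k = 12: C(24,12) = 2,704,156.

Answer: 2,704,156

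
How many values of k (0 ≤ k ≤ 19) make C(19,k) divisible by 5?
0

Working:
Checking C(19,k) mod 5 for k = 0..19: none are divisible by 5. Count = 0.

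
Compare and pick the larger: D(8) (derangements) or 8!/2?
D(8) = (8-1)·[D(7) + D(6)] = 7·[1,854 + 265] = 14,833; 8!/2 = 40,320/2 = 20,160.
Final answer: 8!/2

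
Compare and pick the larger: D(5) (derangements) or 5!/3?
D(5)

Working:
D(5) = (5-1)·[D(4) + D(3)] = 4·[9 + 2] = 44; 5!/3 = 120/3 = 40.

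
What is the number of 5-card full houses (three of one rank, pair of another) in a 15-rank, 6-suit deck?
63,000

Working:
Triple rank: 15. Triple suits: C(6,3)=20. Pair rank: 14. Pair suits: C(6,2)=15. Total: 63,000.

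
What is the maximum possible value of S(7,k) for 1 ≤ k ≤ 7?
Row S(7,k) for k = 1..7 (via S(n,k) = k·S(n−1,k) + S(n−1,k−1)): 1, 63, 301, 350, 140, 21, 1. The row is unimodal; maximum at k = 4: 350.

Answer: 350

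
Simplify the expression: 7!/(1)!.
5,040

This equals 7×6×...×2 = 5,040.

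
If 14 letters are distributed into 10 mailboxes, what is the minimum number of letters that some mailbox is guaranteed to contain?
2

Explanation: Pigeonhole: ⌈14/10⌉ = 2.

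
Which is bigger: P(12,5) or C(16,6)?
P(12,5)=95,040, C(16,6)=8,008.

Answer: P(12,5)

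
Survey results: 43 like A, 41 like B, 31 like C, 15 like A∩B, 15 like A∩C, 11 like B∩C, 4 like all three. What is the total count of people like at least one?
78

Working:
|A∪B∪C| = 43+41+31-15-15-11+4 = 78.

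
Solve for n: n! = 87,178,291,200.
14

Solution: n! is strictly increasing. 12! = 479,001,600, 13! = 6,227,020,800, 14! = 87,178,291,200 ✓. So n = 14.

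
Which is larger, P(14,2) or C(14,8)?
C(14,8)

Explanation: P(14,2)=182, C(14,8)=3,003.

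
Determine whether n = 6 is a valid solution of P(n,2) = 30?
Yes

Solution: P(6,2) = 6·5 = 30, which equals 30.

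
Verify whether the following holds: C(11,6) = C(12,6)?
False

LHS = C(11,6) = 462; RHS = C(12,6) = 924. 462 ≠ 924, so the statement does not hold.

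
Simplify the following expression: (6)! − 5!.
600

Reasoning: (6)! − 5! = (6)·5! − 5! = (6−1)·5! = 5·5! = 600.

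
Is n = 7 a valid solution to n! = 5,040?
7! = 7·6! = 7·720 = 5,040, which equals 5,040.

Answer: Yes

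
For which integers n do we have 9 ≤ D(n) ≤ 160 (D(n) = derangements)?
Using D(n) = (n−1)[D(n−1) + D(n−2)] with D(1)=0, D(2)=1: D(3)=2; D(4)=9; D(5)=44; D(6)=265. So valid n = 4, 5.

Answer: 4, 5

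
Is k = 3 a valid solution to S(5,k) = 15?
No
S(5,3) = 3·S(4,3) + S(4,2) = 3·6 + 7 = 25, which does not equal 15.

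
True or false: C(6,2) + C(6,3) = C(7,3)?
True

Reasoning: Pascal's identity C(n,k) + C(n,k+1) = C(n+1,k+1): 15 + 20 = 35 = C(7,3).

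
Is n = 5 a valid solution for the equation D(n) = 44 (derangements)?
D(5) = (5-1)·[D(4) + D(3)] = 4·[9 + 2] = 44, which equals 44.

Answer: Yes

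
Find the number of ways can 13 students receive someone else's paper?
2,290,792,932

Using D(n) = (n-1)[D(n-1) + D(n-2)]:
D(13) = (13-1) × [D(12) + D(11)]
      = 12 × [176214841 + 14684570]
      = 12 × 190899411
      = 2,290,792,932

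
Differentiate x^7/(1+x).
Quotient rule: [7x^{6}(1+x) - x^7]/(1+x)².
Final answer: (7x^6(1+x) - x^7)/(1+x)²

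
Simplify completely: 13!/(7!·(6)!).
1,716

Working:
This is C(13,7) = 1,716.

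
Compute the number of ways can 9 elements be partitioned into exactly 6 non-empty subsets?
2,646

Solution: This equals S(9,6), the Stirling number of the 2nd kind.
Using the Stirling recurrence: S(n,k) = k·S(n-1,k) + S(n-1,k-1)
S(9,6) = 6·S(8,6) + S(8,5)
         = 6·266 + 1050
         = 1596 + 1050
         = 2,646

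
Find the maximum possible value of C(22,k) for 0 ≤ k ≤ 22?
Maximum at k = 11: C(22,11) = 705,432.

Answer: 705,432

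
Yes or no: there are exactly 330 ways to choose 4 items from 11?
Yes

C(11,4) = 330.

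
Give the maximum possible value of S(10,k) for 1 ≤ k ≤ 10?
42,525
Row S(10,k) for k = 1..10 (via S(n,k) = k·S(n−1,k) + S(n−1,k−1)): 1, 511, 9,330, 34,105, 42,525, 22,827, 5,880, 750, 45, 1. The row is unimodal; maximum at k = 5: 42,525.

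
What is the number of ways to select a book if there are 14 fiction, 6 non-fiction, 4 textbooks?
By the addition principle: 14 + 6 + 4 = 24.
Final answer: 24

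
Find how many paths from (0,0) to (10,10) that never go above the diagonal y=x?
16,796

Reasoning: Counted by the Catalan number C_10: C_10 = C(20,10)/(10+1) = 184,756/11 = 16,796.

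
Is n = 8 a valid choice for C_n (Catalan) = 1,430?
Yes

Reasoning: C_8 = C(16,8)/(8+1) = 12,870/9 = 1,430, which equals 1,430.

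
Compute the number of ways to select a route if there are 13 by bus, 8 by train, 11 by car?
32

Reasoning: By the addition principle: 13 + 8 + 11 = 32.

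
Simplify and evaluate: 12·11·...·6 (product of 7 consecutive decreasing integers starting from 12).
3,991,680

Reasoning: This is P(12,7) = 12!/(5)! = 3,991,680.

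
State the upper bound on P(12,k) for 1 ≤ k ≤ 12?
479,001,600

P(12,k) increases in k, so maximum at k = 12: 12! = 479,001,600.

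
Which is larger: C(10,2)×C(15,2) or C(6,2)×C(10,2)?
C(10,2)×C(15,2)=4,725, C(6,2)×C(10,2)=675.

Answer: C(10,2)×C(15,2)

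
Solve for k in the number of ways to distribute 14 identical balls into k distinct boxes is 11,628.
6

Stars and bars: the count is C(14+k−1, k−1), increasing in k. k=4: C(17,3) = 680, k=5: C(18,4) = 3,060, k=6: C(19,5) = 11,628 ✓. So k = 6.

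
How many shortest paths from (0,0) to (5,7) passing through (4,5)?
378

Explanation: To (4,5): C(9,4)=126. From there: C(3,1)=3. Total: 378.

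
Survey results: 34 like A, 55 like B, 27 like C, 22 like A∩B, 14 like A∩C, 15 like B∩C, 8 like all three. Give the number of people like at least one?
73
|A∪B∪C| = 34+55+27-22-14-15+8 = 73.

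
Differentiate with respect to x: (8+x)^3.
3(8+x)^2
Using the power rule: d/dx (8+x)^3 = 3(8+x)^{2}.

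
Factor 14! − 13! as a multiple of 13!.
13 × 13! = 80,951,270,400

Reasoning: 14! − 13! = 14·13! − 13! = (14 − 1)·13! = 13 × 13! = 80,951,270,400.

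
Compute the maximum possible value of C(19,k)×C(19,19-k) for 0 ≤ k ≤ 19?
C(19,k)·C(19,19-k) = C(19,k)², maximised at the centre k = 9: C(19,9)² = 8,533,694,884.

Answer: 8,533,694,884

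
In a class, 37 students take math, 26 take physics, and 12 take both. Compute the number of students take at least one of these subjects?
51

Explanation: |A∪B| = |A|+|B|-|A∩B| = 37+26-12 = 51.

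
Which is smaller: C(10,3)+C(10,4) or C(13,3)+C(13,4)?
First=330, Second=1,001.
Final answer: C(10,3)+C(10,4)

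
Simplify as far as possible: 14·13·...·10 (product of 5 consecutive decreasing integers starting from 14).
This is P(14,5) = 14!/(9)! = 240,240.
Final answer: 240,240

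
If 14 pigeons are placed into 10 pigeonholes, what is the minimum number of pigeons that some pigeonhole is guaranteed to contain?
2
Pigeonhole: ⌈14/10⌉ = 2.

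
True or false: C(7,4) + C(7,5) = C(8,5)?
True

Working:
Pascal's identity: LHS = 35 + 21 = 56; RHS = C(8,5) = 56. Both sides agree, so the statement holds.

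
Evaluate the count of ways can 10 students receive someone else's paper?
Using D(n) = (n-1)[D(n-1) + D(n-2)]:
D(10) = (10-1) × [D(9) + D(8)]
      = 9 × [133496 + 14833]
      = 9 × 148329
      = 1,334,961
Final answer: 1,334,961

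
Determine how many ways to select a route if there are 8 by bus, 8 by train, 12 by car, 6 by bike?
34

Explanation: By the addition principle: 8 + 8 + 12 + 6 = 34.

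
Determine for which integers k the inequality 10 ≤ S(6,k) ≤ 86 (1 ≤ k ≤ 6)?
2, 4, 5
S(6,1)=1; S(6,2)=31; S(6,3)=90; S(6,4)=65; S(6,5)=15; S(6,6)=1. So valid k = 2, 4, 5.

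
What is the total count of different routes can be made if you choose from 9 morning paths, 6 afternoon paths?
By the multiplication principle: 9 × 6 = 54.

Answer: 54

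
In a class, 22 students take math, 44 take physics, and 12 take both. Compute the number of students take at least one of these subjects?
|A∪B| = |A|+|B|-|A∩B| = 22+44-12 = 54.

Answer: 54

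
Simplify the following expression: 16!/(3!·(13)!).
560
This is C(16,3) = 560.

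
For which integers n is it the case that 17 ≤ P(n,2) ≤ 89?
5, 6, 7, 8, 9
P(4,2)=12; P(5,2)=20; P(6,2)=30; P(7,2)=42; P(8,2)=56; P(9,2)=72; P(10,2)=90. So valid n = 5, 6, 7, 8, 9.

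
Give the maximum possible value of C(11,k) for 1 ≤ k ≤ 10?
462

Working:
C(11,k) is maximised at the centre of the row: C(11,5) = 462.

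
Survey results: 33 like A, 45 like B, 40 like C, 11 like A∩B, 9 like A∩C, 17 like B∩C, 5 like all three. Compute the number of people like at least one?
|A∪B∪C| = 33+45+40-11-9-17+5 = 86.

Answer: 86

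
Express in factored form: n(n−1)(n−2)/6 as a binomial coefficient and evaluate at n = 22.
n(n−1)(n−2)/6 = n!/(3!(n−3)!) = C(n,3). At n = 22: C(22,3) = 1,540.
Final answer: C(n,3); C(22,3) = 1,540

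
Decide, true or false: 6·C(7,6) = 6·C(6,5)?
False

Solution: Absorption identity k·C(n,k) = n·C(n-1,k-1). LHS = 6·7 = 42; RHS = 6·6 = 36.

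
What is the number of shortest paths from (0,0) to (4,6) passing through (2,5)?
63

Working:
To (2,5): C(7,2)=21. From there: C(3,2)=3. Total: 63.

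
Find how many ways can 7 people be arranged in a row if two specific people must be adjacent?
1,440

Explanation: Treat pair as unit: (7-1)! arrangements × 2 internal orders = 1,440.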